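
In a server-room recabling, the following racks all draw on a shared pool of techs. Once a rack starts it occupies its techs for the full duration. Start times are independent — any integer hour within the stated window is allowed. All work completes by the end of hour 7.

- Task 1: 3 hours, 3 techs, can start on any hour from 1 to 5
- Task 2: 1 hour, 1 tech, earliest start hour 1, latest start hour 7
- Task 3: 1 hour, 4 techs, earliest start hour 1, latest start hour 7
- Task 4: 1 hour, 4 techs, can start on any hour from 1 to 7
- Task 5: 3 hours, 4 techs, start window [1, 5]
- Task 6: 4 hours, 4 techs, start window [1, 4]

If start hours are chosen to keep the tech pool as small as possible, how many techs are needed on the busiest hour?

Early-start (Task 1@1, Task 2@1, Task 3@1, Task 4@1, Task 5@1, Task 6@1) gives peak 20: h1:20  h2:11  h3:11  h4:4  h5:0  h6:0  h7:0.
Shift Task 4→2, Task 5→3, Task 6→4.
Schedule Task 1@1, Task 2@1, Task 3@1, Task 4@2, Task 5@3, Task 6@4: h1:8  h2:7  h3:7  h4:8  h5:8  h6:4  h7:4 — peak 8.

8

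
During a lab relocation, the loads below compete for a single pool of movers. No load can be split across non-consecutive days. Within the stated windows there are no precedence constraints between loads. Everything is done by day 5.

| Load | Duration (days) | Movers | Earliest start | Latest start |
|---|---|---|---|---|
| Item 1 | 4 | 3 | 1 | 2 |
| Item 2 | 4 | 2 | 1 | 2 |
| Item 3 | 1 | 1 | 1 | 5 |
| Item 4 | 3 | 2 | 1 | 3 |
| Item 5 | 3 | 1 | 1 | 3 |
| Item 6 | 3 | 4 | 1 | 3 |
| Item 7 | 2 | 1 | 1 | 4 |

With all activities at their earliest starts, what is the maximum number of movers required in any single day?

14

Early-start schedule: Item 1@1, Item 2@1, Item 3@1, Item 4@1, Item 5@1, Item 6@1, Item 7@1.
Load per day: day 1: 14, day 2: 13, day 3: 12, day 4: 5, day 5: 0.
Peak is 14.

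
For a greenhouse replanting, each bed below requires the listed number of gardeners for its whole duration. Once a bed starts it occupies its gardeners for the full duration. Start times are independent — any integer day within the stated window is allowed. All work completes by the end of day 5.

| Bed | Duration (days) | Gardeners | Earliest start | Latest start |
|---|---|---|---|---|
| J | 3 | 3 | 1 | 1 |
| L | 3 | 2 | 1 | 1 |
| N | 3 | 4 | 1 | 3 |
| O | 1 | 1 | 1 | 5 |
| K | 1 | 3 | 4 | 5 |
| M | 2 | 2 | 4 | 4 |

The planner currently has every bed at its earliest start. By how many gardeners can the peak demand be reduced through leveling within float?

1

Early-start peak: d1:10  d2:9  d3:9  d4:5  d5:2 ⇒ 10.
Leveled (J@1, L@1, N@1, O@4, K@4, M@4): d1:9  d2:9  d3:9  d4:6  d5:2 ⇒ 9.
Reduction 10 − 9 = 1.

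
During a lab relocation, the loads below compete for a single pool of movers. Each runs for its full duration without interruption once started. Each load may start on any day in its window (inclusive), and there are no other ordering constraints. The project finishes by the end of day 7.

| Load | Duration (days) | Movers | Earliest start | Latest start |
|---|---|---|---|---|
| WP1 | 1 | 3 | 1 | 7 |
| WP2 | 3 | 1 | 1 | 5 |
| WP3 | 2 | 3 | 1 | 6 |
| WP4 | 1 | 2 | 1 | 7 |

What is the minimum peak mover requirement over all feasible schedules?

3

Early-start (WP1@1, WP2@1, WP3@1, WP4@1) gives peak 9: d1:9  d2:4  d3:1  d4:0  d5:0  d6:0  d7:0.
Shift WP2→2, WP3→5, WP4→2.
Schedule WP1@1, WP2@2, WP3@5, WP4@2: d1:3  d2:3  d3:1  d4:1  d5:3  d6:3  d7:0 — peak 3.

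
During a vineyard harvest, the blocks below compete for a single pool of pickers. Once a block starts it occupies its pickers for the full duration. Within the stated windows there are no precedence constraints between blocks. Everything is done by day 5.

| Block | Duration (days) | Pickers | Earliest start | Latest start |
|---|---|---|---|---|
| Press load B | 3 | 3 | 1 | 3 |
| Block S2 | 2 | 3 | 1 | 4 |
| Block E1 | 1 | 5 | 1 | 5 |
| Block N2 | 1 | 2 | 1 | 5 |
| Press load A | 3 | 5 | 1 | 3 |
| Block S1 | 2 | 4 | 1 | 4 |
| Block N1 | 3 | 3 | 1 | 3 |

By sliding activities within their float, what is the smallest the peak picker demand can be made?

12

Early-start (Press load B@1, Block S2@1, Block E1@1, Block N2@1, Press load A@1, Block S1@1, Block N1@1) gives peak 25: d1:25  d2:18  d3:11  d4:0  d5:0.
Shift Block N2→2, Press load A→3, Block S1→4, Block N1→2.
Schedule Press load B@1, Block S2@1, Block E1@1, Block N2@2, Press load A@3, Block S1@4, Block N1@2: d1:11  d2:11  d3:11  d4:12  d5:9 — peak 12.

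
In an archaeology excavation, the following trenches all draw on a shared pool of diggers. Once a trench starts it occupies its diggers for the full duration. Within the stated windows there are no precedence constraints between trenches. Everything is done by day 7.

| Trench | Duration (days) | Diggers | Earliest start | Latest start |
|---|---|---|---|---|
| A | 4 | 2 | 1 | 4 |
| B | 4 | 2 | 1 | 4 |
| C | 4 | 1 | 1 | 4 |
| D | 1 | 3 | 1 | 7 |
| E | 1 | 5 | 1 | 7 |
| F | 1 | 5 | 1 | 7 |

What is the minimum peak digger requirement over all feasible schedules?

Early-start (A@1, B@1, C@1, D@1, E@1, F@1) gives peak 18: d1:18  d2:5  d3:5  d4:5  d5:0  d6:0  d7:0.
Shift D→5, E→6, F→7.
Schedule A@1, B@1, C@1, D@5, E@6, F@7: d1:5  d2:5  d3:5  d4:5  d5:3  d6:5  d7:5 — peak 5.
Total digger-days = 33 over 7 days ⇒ peak ≥ ⌈33/7⌉ = 5, so 5 is optimal.

5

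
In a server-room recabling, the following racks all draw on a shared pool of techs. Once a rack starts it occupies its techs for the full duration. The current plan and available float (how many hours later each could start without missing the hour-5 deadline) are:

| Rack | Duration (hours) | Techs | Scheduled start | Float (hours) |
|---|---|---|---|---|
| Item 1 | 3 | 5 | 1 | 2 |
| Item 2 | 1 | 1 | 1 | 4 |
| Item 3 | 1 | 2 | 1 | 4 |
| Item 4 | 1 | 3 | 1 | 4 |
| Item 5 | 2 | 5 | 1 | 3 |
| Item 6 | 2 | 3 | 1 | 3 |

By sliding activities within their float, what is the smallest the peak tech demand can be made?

Early-start (Item 1@1, Item 2@1, Item 3@1, Item 4@1, Item 5@1, Item 6@1) gives peak 19: h1:19  h2:13  h3:5  h4:0  h5:0.
Shift Item 4→2, Item 5→4, Item 6→3.
Schedule Item 1@1, Item 2@1, Item 3@1, Item 4@2, Item 5@4, Item 6@3: h1:8  h2:8  h3:8  h4:8  h5:5 — peak 8.
Total tech-hours = 37 over 5 hours ⇒ peak ≥ ⌈37/5⌉ = 8, so 8 is optimal.

8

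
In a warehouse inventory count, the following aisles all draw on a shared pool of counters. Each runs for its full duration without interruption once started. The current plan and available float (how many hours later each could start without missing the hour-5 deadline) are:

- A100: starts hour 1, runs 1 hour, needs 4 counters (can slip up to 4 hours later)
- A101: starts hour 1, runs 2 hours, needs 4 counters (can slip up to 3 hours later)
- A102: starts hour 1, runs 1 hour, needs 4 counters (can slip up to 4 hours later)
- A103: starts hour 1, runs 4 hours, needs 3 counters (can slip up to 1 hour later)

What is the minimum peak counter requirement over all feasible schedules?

Early-start (A100@1, A101@1, A102@1, A103@1) gives peak 15: h1:15  h2:7  h3:3  h4:3  h5:0.
Shift A101→2, A102→4.
Schedule A100@1, A101@2, A102@4, A103@1: h1:7  h2:7  h3:7  h4:7  h5:0 — peak 7.

7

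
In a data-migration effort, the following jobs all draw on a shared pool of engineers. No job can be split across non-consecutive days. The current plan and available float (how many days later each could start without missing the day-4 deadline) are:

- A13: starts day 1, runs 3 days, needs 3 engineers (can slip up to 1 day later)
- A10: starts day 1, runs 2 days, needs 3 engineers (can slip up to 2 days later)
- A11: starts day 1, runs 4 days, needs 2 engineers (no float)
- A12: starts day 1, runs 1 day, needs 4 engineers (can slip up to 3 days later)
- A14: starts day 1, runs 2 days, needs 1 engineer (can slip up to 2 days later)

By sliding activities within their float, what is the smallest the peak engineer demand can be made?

8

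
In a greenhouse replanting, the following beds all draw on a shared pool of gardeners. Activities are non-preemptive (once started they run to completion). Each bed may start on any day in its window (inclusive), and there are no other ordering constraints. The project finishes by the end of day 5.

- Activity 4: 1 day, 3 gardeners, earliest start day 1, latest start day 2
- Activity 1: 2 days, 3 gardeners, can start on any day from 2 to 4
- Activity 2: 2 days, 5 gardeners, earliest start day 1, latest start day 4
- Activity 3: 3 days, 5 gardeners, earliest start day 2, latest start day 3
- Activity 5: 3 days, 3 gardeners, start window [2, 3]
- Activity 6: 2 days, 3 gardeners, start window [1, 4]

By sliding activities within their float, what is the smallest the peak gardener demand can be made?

Early-start (Activity 4@1, Activity 1@2, Activity 2@1, Activity 3@2, Activity 5@2, Activity 6@1) gives peak 19: d1:11  d2:19  d3:11  d4:8  d5:0.
Shift Activity 3→3, Activity 6→4.
Schedule Activity 4@1, Activity 1@2, Activity 2@1, Activity 3@3, Activity 5@2, Activity 6@4: d1:8  d2:11  d3:11  d4:11  d5:8 — peak 11.

11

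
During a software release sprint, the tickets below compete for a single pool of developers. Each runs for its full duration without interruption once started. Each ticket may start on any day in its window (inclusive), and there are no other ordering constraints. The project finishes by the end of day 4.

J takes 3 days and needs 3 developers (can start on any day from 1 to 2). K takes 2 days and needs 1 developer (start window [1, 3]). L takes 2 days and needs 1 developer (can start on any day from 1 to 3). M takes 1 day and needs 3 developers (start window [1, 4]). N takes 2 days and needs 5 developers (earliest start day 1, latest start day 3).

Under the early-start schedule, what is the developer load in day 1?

At early start, day 1 has: J, K, L, M, N.
Demand: 3 + 1 + 1 + 3 + 5 = 13.

13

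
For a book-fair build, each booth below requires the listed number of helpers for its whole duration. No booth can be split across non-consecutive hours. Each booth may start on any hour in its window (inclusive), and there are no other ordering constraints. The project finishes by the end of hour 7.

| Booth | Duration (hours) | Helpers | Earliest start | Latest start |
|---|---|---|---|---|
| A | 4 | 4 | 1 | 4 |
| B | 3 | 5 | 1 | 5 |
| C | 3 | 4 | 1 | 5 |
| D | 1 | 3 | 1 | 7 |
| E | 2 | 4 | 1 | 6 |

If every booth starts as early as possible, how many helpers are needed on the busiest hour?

20

Early-start schedule: A@1, B@1, C@1, D@1, E@1.
Load per hour: hour 1: 20, hour 2: 17, hour 3: 13, hour 4: 4, hour 5: 0, hour 6: 0, hour 7: 0.
Peak is 20.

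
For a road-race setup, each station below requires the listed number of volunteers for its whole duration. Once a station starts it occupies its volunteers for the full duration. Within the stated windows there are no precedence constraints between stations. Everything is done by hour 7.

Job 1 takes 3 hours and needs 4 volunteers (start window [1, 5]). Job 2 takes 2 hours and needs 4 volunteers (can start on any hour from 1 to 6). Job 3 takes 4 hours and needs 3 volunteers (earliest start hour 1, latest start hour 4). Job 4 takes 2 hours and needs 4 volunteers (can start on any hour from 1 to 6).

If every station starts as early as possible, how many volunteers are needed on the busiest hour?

Early-start schedule: Job 1@1, Job 2@1, Job 3@1, Job 4@1.
Load per hour: hour 1: 15, hour 2: 15, hour 3: 7, hour 4: 3, hour 5: 0, hour 6: 0, hour 7: 0.
Peak is 15.

15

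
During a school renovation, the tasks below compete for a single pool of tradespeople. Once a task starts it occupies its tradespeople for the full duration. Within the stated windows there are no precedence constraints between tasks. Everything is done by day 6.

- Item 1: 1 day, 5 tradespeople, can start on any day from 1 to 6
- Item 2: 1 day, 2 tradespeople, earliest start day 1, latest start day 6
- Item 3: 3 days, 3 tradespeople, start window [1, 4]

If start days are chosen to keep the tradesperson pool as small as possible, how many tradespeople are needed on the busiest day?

Early-start (Item 1@1, Item 2@1, Item 3@1) gives peak 10: d1:10  d2:3  d3:3  d4:0  d5:0  d6:0.
Shift Item 2→2, Item 3→2.
Schedule Item 1@1, Item 2@2, Item 3@2: d1:5  d2:5  d3:3  d4:3  d5:0  d6:0 — peak 5.

5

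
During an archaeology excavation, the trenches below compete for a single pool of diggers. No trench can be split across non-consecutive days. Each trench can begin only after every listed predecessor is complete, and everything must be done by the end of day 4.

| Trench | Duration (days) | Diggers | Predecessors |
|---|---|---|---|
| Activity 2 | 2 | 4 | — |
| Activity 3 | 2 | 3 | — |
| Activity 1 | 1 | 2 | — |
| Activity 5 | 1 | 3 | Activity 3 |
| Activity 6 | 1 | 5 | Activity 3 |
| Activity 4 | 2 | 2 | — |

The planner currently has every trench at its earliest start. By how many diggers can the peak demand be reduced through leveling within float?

Early-start peak: d1:11  d2:9  d3:8  d4:0 ⇒ 11.
Leveled (Activity 2@1, Activity 3@1, Activity 1@3, Activity 5@3, Activity 6@4, Activity 4@3): d1:7  d2:7  d3:7  d4:7 ⇒ 7.
Reduction 11 − 7 = 4.

4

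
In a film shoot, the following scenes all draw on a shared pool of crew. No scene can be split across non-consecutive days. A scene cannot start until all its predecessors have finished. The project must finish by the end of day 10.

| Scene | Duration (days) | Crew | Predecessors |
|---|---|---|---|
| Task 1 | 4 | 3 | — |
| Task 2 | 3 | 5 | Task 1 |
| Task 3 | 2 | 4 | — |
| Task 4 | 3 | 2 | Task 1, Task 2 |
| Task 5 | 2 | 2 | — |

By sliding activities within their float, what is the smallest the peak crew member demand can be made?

6

Early-start (Task 1@1, Task 2@5, Task 3@1, Task 4@8, Task 5@1) gives peak 9: d1:9  d2:9  d3:3  d4:3  d5:5  d6:5  d7:5  d8:2  d9:2  d10:2.
Shift Task 3→8.
Schedule Task 1@1, Task 2@5, Task 3@8, Task 4@8, Task 5@1: d1:5  d2:5  d3:3  d4:3  d5:5  d6:5  d7:5  d8:6  d9:6  d10:2 — peak 6.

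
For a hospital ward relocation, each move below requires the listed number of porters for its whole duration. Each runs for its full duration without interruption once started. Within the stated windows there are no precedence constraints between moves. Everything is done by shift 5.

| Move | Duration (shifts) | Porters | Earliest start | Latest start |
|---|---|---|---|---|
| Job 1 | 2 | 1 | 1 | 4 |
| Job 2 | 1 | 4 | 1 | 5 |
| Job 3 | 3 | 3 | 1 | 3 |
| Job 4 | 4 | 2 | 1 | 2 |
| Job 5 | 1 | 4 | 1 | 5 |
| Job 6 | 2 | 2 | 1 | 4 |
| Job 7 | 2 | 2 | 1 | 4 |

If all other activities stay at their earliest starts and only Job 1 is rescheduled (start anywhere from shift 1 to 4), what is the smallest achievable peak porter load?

Job 1@1: s1:18  s2:10  s3:5  s4:2  s5:0 → peak 18
Job 1@2: s1:17  s2:10  s3:6  s4:2  s5:0 → peak 17
Job 1@3: s1:17  s2:9  s3:6  s4:3  s5:0 → peak 17
Job 1@4: s1:17  s2:9  s3:5  s4:3  s5:1 → peak 17
Best is Job 1@2, peak 17.

17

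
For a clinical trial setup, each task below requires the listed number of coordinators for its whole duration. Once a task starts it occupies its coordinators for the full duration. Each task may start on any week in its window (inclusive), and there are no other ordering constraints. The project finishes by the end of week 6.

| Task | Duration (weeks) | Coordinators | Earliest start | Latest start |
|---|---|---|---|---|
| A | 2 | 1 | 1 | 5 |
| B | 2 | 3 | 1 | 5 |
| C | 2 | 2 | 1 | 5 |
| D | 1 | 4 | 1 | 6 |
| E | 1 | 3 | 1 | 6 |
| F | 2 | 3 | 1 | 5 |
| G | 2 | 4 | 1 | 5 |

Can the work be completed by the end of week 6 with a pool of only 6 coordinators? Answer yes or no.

Schedule A@1, B@2, C@5, D@1, E@4, F@3, G@5: w1:5  w2:4  w3:6  w4:6  w5:6  w6:6 — peak 6 ≤ 6.

yes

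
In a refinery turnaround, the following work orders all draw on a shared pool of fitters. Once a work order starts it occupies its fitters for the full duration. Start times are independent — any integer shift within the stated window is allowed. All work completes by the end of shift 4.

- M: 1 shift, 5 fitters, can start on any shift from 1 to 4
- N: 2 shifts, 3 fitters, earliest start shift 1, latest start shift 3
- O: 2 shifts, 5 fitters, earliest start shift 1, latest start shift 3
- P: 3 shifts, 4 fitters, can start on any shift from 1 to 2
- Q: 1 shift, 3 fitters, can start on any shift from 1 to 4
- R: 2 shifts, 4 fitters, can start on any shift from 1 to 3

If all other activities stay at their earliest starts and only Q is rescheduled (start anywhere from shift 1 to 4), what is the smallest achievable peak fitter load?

Q@1: s1:24  s2:16  s3:4  s4:0 → peak 24
Q@2: s1:21  s2:19  s3:4  s4:0 → peak 21
Q@3: s1:21  s2:16  s3:7  s4:0 → peak 21
Q@4: s1:21  s2:16  s3:4  s4:3 → peak 21
Best is Q@2, peak 21.

21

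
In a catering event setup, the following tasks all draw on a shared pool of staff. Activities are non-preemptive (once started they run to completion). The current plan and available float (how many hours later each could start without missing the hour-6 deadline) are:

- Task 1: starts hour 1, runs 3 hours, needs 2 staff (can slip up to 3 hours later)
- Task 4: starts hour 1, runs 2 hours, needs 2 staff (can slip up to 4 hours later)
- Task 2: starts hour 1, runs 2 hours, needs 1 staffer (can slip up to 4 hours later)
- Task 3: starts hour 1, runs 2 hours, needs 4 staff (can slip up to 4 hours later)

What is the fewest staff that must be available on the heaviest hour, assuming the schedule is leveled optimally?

4

Early-start (Task 1@1, Task 4@1, Task 2@1, Task 3@1) gives peak 9: h1:9  h2:9  h3:2  h4:0  h5:0  h6:0.
Shift Task 2→3, Task 3→5.
Schedule Task 1@1, Task 4@1, Task 2@3, Task 3@5: h1:4  h2:4  h3:3  h4:1  h5:4  h6:4 — peak 4.
Total staffer-hours = 20 over 6 hours ⇒ peak ≥ ⌈20/6⌉ = 4, so 4 is optimal.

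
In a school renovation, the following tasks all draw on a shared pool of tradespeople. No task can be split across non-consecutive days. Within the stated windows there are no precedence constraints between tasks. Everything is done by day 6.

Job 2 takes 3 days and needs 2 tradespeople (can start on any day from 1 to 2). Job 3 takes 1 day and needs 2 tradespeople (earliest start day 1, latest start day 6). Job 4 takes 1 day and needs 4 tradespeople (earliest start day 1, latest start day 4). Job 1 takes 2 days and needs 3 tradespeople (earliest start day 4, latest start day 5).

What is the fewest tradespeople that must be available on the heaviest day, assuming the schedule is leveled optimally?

4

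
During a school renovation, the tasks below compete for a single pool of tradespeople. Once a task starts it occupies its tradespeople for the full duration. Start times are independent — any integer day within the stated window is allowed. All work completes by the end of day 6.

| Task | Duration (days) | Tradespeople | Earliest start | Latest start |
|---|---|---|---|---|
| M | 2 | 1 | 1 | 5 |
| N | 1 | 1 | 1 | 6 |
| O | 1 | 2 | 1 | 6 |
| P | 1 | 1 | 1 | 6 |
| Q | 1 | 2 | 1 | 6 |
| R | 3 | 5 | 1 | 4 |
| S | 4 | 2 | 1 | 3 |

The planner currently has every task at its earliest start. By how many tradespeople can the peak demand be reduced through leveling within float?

Early-start peak: d1:14  d2:8  d3:7  d4:2  d5:0  d6:0 ⇒ 14.
Leveled (M@1, N@1, O@1, P@1, Q@1, R@2, S@3): d1:7  d2:6  d3:7  d4:7  d5:2  d6:2 ⇒ 7.
Reduction 14 − 7 = 7.

7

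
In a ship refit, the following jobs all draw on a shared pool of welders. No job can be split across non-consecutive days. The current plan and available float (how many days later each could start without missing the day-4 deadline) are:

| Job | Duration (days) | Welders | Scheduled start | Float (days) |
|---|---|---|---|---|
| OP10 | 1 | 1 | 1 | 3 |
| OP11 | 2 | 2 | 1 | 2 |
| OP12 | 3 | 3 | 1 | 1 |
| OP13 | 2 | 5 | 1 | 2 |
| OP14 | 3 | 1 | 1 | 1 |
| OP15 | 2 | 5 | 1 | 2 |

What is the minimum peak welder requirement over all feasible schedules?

Early-start (OP10@1, OP11@1, OP12@1, OP13@1, OP14@1, OP15@1) gives peak 17: d1:17  d2:16  d3:4  d4:0.
Shift OP14→2, OP15→3.
Schedule OP10@1, OP11@1, OP12@1, OP13@1, OP14@2, OP15@3: d1:11  d2:11  d3:9  d4:6 — peak 11.

11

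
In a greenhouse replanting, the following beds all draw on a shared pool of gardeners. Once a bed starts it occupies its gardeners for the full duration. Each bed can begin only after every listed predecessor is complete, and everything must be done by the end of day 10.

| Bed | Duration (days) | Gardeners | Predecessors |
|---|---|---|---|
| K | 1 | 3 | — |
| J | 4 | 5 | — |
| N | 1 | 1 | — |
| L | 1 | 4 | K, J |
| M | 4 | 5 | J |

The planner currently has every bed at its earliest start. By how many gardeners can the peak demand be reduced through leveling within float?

4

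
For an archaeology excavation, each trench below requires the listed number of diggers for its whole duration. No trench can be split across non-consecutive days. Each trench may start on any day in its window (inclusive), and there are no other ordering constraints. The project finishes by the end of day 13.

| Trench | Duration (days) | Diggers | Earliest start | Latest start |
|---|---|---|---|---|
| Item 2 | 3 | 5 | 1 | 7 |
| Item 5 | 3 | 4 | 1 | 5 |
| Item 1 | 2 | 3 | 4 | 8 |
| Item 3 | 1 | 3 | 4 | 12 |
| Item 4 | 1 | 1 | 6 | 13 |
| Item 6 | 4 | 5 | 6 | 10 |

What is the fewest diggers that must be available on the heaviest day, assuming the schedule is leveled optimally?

5

Early-start (Item 2@1, Item 5@1, Item 1@4, Item 3@4, Item 4@6, Item 6@6) gives peak 9: d1:9  d2:9  d3:9  d4:6  d5:3  d6:6  d7:5  d8:5  d9:5  d10:0  d11:0  d12:0  d13:0.
Shift Item 5→4, Item 1→7, Item 3→9, Item 6→10.
Schedule Item 2@1, Item 5@4, Item 1@7, Item 3@9, Item 4@6, Item 6@10: d1:5  d2:5  d3:5  d4:4  d5:4  d6:5  d7:3  d8:3  d9:3  d10:5  d11:5  d12:5  d13:5 — peak 5.
Total digger-days = 57 over 13 days ⇒ peak ≥ ⌈57/13⌉ = 5, so 5 is optimal.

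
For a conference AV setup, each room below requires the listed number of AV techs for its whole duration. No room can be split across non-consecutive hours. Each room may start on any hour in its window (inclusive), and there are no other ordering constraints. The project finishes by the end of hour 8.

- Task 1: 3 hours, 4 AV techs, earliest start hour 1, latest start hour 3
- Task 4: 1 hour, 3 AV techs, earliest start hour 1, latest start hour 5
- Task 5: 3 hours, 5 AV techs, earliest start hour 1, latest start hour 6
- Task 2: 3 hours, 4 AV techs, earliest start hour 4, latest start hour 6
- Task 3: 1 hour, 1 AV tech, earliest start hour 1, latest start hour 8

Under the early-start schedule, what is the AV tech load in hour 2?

At early start, hour 2 has: Task 1, Task 5.
Demand: 4 + 5 = 9.

9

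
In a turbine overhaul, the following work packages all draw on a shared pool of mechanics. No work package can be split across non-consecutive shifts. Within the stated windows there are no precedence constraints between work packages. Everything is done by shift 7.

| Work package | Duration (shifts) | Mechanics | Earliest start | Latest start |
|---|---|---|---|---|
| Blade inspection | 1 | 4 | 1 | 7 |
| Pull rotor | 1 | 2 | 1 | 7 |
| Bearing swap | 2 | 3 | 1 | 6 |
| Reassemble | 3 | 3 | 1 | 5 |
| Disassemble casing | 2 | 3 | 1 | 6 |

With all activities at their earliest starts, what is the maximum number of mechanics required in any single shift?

15

Early-start schedule: Blade inspection@1, Pull rotor@1, Bearing swap@1, Reassemble@1, Disassemble casing@1.
Load per shift: shift 1: 15, shift 2: 9, shift 3: 3, shift 4: 0, shift 5: 0, shift 6: 0, shift 7: 0.
Peak is 15.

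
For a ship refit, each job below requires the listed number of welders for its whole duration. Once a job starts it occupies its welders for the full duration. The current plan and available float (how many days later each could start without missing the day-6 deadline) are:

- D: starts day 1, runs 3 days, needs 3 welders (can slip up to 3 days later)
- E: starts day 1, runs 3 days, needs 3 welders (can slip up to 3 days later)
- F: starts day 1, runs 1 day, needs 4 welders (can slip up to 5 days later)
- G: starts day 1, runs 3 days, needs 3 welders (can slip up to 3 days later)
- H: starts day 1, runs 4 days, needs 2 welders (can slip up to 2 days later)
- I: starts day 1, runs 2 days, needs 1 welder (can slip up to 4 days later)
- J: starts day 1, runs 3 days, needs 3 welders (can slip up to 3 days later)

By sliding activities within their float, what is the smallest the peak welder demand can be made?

10

Early-start (D@1, E@1, F@1, G@1, H@1, I@1, J@1) gives peak 19: d1:19  d2:15  d3:14  d4:2  d5:0  d6:0.
Shift G→4, H→2, I→2, J→4.
Schedule D@1, E@1, F@1, G@4, H@2, I@2, J@4: d1:10  d2:9  d3:9  d4:8  d5:8  d6:6 — peak 10.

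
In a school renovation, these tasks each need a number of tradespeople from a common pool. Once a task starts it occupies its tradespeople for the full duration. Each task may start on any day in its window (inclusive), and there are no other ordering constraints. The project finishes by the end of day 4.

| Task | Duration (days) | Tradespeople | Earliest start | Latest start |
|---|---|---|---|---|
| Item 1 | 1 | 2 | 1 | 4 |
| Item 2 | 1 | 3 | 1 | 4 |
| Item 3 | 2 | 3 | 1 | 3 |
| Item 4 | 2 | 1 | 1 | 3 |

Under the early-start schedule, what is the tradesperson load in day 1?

At early start, day 1 has: Item 1, Item 2, Item 3, Item 4.
Demand: 2 + 3 + 3 + 1 = 9.

9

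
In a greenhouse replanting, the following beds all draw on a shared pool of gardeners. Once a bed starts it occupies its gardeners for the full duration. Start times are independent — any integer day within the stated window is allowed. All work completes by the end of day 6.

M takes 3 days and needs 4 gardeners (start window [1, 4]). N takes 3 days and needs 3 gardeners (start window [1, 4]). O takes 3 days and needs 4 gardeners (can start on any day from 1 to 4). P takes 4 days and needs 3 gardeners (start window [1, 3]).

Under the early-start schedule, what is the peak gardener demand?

14

Early-start schedule: M@1, N@1, O@1, P@1.
Load per day: day 1: 14, day 2: 14, day 3: 14, day 4: 3, day 5: 0, day 6: 0.
Peak is 14.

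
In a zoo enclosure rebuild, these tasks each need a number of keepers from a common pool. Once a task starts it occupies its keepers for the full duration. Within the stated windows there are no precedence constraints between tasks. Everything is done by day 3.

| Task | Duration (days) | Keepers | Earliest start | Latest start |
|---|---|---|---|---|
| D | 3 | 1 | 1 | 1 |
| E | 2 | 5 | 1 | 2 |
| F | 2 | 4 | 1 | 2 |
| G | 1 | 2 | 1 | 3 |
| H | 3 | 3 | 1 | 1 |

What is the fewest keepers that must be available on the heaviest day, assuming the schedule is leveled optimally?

Early-start (D@1, E@1, F@1, G@1, H@1) gives peak 15: d1:15  d2:13  d3:4.
Shift G→3.
Schedule D@1, E@1, F@1, G@3, H@1: d1:13  d2:13  d3:6 — peak 13.
No arrangement of the 12 feasible schedules does better.

13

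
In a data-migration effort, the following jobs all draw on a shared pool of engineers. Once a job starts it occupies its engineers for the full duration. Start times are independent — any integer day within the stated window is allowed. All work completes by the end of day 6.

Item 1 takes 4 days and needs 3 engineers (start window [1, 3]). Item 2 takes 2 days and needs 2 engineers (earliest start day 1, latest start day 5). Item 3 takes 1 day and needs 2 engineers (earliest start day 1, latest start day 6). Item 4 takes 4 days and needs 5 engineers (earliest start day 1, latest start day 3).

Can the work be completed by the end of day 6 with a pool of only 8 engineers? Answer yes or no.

yes

Schedule Item 1@1, Item 2@1, Item 3@1, Item 4@3: d1:7  d2:5  d3:8  d4:8  d5:5  d6:5 — peak 8 ≤ 8.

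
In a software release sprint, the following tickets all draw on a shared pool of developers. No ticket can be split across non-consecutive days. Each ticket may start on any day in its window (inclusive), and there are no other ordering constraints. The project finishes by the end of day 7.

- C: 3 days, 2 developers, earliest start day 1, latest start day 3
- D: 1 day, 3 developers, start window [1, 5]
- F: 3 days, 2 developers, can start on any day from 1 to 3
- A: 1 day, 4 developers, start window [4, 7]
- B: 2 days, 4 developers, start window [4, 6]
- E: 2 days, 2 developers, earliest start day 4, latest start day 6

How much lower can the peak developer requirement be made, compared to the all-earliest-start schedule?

Early-start peak: d1:7  d2:4  d3:4  d4:10  d5:6  d6:0  d7:0 ⇒ 10.
Leveled (C@1, D@1, F@2, A@4, B@5, E@5): d1:5  d2:4  d3:4  d4:6  d5:6  d6:6  d7:0 ⇒ 6.
Reduction 10 − 6 = 4.

4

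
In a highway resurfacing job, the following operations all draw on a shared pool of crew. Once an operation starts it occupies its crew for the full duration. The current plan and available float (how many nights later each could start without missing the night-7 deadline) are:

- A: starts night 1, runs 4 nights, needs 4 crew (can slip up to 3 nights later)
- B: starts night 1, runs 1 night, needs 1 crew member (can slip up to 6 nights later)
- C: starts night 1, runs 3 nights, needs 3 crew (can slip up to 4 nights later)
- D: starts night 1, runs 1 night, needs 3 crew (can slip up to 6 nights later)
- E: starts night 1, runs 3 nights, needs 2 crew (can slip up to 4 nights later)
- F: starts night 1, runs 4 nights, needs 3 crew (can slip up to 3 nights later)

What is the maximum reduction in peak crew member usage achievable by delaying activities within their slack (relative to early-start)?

Early-start peak: n1:16  n2:12  n3:12  n4:7  n5:0  n6:0  n7:0 ⇒ 16.
Leveled (A@1, B@1, C@1, D@5, E@5, F@4): n1:8  n2:7  n3:7  n4:7  n5:8  n6:5  n7:5 ⇒ 8.
Reduction 16 − 8 = 8.

8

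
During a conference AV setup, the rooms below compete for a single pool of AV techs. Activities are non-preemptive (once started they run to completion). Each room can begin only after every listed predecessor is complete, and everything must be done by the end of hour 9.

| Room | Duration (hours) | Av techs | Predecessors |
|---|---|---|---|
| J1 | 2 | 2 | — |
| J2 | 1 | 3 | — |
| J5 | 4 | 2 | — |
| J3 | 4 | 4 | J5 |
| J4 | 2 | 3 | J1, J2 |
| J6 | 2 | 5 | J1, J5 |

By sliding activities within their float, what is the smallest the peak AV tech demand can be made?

Schedule J1@1, J2@1, J5@1, J3@5, J4@3, J6@5: h1:7  h2:4  h3:5  h4:5  h5:9  h6:9  h7:4  h8:4  h9:0 — peak 9.

9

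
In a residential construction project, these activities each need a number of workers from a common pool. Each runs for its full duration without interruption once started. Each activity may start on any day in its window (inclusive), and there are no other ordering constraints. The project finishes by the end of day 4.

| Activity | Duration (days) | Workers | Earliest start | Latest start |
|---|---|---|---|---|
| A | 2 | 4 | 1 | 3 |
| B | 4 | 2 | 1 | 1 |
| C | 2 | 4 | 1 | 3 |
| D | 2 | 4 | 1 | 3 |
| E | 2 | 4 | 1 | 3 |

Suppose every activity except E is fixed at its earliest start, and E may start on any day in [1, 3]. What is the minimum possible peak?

E@1: d1:18  d2:18  d3:2  d4:2 → peak 18
E@2: d1:14  d2:18  d3:6  d4:2 → peak 18
E@3: d1:14  d2:14  d3:6  d4:6 → peak 14
Best is E@3, peak 14.

14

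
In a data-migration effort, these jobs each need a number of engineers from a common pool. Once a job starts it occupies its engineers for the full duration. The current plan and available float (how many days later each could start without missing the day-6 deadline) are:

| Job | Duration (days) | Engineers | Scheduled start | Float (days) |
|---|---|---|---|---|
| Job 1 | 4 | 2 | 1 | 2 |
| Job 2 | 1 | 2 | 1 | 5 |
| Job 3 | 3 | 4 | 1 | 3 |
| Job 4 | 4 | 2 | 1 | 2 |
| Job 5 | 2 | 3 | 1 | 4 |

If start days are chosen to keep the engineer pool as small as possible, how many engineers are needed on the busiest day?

Early-start (Job 1@1, Job 2@1, Job 3@1, Job 4@1, Job 5@1) gives peak 13: d1:13  d2:11  d3:8  d4:4  d5:0  d6:0.
Shift Job 4→2, Job 5→4.
Schedule Job 1@1, Job 2@1, Job 3@1, Job 4@2, Job 5@4: d1:8  d2:8  d3:8  d4:7  d5:5  d6:0 — peak 8.

8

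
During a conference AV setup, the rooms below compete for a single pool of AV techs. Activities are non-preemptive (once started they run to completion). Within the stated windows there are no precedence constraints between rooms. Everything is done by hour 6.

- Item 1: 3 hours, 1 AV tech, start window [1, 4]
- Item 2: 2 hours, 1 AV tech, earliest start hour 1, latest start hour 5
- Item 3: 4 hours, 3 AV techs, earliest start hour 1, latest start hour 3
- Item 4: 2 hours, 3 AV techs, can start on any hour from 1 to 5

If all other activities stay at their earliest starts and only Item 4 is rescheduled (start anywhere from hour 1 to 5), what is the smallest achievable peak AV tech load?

5

Item 4@1: h1:8  h2:8  h3:4  h4:3  h5:0  h6:0 → peak 8
Item 4@2: h1:5  h2:8  h3:7  h4:3  h5:0  h6:0 → peak 8
Item 4@3: h1:5  h2:5  h3:7  h4:6  h5:0  h6:0 → peak 7
Item 4@4: h1:5  h2:5  h3:4  h4:6  h5:3  h6:0 → peak 6
Item 4@5: h1:5  h2:5  h3:4  h4:3  h5:3  h6:3 → peak 5
Best is Item 4@5, peak 5.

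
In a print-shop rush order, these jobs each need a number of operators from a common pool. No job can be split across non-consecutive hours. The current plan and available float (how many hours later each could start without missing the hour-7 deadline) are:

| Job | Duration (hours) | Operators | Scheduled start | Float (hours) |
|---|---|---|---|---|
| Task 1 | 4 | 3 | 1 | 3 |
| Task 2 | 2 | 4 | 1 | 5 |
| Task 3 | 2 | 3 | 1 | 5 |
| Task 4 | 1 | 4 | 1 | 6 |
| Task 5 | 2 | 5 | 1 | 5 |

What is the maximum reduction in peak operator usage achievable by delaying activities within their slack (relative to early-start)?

Early-start peak: h1:19  h2:15  h3:3  h4:3  h5:0  h6:0  h7:0 ⇒ 19.
Leveled (Task 1@1, Task 2@1, Task 3@3, Task 4@5, Task 5@6): h1:7  h2:7  h3:6  h4:6  h5:4  h6:5  h7:5 ⇒ 7.
Reduction 19 − 7 = 12.

12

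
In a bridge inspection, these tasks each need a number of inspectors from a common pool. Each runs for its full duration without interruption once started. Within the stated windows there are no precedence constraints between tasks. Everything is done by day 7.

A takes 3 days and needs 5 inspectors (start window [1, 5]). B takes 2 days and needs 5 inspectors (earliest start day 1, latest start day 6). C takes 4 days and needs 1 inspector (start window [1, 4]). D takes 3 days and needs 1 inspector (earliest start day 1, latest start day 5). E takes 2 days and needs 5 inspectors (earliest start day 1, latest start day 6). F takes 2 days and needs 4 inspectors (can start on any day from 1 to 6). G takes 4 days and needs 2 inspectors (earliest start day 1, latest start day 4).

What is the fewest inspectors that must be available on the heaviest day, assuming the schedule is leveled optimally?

Early-start (A@1, B@1, C@1, D@1, E@1, F@1, G@1) gives peak 23: d1:23  d2:23  d3:9  d4:3  d5:0  d6:0  d7:0.
Shift B→4, E→6, F→5.
Schedule A@1, B@4, C@1, D@1, E@6, F@5, G@1: d1:9  d2:9  d3:9  d4:8  d5:9  d6:9  d7:5 — peak 9.
Total inspector-days = 58 over 7 days ⇒ peak ≥ ⌈58/7⌉ = 9, so 9 is optimal.

9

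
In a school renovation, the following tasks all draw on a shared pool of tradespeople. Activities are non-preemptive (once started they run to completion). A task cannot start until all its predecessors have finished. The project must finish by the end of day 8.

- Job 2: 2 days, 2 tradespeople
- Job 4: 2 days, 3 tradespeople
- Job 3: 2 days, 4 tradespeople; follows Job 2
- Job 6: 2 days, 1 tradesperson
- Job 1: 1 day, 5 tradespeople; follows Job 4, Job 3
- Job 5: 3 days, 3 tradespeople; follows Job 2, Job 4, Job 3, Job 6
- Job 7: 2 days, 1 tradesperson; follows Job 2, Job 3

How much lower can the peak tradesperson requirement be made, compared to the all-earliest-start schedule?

Early-start peak: d1:6  d2:6  d3:4  d4:4  d5:9  d6:4  d7:3  d8:0 ⇒ 9.
Leveled (Job 2@1, Job 4@1, Job 3@3, Job 6@3, Job 1@5, Job 5@6, Job 7@6): d1:5  d2:5  d3:5  d4:5  d5:5  d6:4  d7:4  d8:3 ⇒ 5.
Reduction 9 − 5 = 4.

4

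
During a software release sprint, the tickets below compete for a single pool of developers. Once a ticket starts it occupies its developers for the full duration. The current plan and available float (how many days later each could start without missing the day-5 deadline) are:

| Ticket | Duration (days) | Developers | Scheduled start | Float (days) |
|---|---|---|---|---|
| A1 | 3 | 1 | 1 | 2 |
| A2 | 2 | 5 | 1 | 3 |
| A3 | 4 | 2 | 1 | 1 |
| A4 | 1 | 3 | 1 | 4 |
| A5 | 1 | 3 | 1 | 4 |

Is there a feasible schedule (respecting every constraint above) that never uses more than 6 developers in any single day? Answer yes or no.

no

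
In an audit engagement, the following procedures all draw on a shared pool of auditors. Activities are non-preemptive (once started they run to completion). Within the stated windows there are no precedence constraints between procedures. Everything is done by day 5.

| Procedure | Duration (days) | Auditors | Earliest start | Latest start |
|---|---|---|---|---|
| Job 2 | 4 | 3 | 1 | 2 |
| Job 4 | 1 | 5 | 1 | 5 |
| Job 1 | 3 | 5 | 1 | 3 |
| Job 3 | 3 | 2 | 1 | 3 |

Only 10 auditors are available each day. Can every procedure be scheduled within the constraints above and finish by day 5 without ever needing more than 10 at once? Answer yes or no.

yes

Schedule Job 2@1, Job 4@1, Job 1@2, Job 3@1: d1:10  d2:10  d3:10  d4:8  d5:0 — peak 10 ≤ 10.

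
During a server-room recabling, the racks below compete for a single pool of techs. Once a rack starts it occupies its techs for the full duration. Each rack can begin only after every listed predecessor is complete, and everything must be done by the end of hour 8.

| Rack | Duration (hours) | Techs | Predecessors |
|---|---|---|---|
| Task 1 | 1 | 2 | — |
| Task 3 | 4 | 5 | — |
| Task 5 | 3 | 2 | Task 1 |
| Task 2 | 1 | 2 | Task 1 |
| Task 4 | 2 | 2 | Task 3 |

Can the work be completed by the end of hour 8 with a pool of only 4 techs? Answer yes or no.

Total tech-hours = 34; over 8 hours the average is 34/8 > 4, so some hour must exceed 4.

no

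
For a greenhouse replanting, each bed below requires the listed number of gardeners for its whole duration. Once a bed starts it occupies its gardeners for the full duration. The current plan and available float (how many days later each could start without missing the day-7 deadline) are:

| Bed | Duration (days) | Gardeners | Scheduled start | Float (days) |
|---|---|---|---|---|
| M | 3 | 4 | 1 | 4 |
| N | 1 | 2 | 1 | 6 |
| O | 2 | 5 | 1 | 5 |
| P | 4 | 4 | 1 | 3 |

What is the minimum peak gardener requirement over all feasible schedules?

8

Early-start (M@1, N@1, O@1, P@1) gives peak 15: d1:15  d2:13  d3:8  d4:4  d5:0  d6:0  d7:0.
Shift O→6, P→2.
Schedule M@1, N@1, O@6, P@2: d1:6  d2:8  d3:8  d4:4  d5:4  d6:5  d7:5 — peak 8.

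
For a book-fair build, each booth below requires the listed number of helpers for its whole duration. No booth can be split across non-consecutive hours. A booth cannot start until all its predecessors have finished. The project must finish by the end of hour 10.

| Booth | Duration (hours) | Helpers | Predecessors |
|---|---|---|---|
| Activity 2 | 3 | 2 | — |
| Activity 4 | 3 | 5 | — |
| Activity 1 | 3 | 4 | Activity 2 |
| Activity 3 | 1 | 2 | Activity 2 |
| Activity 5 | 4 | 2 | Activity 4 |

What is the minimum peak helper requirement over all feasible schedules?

5

Early-start (Activity 2@1, Activity 4@1, Activity 1@4, Activity 3@4, Activity 5@4) gives peak 8: h1:7  h2:7  h3:7  h4:8  h5:6  h6:6  h7:2  h8:0  h9:0  h10:0.
Shift Activity 2→4, Activity 1→8, Activity 3→7.
Schedule Activity 2@4, Activity 4@1, Activity 1@8, Activity 3@7, Activity 5@4: h1:5  h2:5  h3:5  h4:4  h5:4  h6:4  h7:4  h8:4  h9:4  h10:4 — peak 5.
Total helper-hours = 43 over 10 hours ⇒ peak ≥ ⌈43/10⌉ = 5, so 5 is optimal.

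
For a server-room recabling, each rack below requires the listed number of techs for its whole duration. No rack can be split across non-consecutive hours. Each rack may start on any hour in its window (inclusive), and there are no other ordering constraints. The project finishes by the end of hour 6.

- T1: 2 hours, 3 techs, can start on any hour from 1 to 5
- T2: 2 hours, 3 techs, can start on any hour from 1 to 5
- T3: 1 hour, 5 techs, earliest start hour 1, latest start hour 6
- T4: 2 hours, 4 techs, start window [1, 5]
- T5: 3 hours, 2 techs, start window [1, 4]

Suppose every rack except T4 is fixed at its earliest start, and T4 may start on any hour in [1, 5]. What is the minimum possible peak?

T4@1: h1:17  h2:12  h3:2  h4:0  h5:0  h6:0 → peak 17
T4@2: h1:13  h2:12  h3:6  h4:0  h5:0  h6:0 → peak 13
T4@3: h1:13  h2:8  h3:6  h4:4  h5:0  h6:0 → peak 13
T4@4: h1:13  h2:8  h3:2  h4:4  h5:4  h6:0 → peak 13
T4@5: h1:13  h2:8  h3:2  h4:0  h5:4  h6:4 → peak 13
Best is T4@2, peak 13.

13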